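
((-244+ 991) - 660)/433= 87/433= 0.20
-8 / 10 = -4 / 5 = -0.80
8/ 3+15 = 53/ 3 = 17.67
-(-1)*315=315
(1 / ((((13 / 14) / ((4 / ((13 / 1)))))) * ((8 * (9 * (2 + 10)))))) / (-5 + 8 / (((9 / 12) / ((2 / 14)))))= -49 / 444132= -0.00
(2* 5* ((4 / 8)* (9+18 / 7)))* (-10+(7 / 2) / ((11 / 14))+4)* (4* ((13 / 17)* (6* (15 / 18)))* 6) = -631800 / 77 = -8205.19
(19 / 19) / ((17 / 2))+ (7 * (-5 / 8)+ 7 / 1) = 2.74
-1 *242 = -242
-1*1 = -1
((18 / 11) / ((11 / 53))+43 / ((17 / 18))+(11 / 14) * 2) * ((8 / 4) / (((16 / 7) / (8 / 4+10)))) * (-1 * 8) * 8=-76006176 / 2057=-36950.01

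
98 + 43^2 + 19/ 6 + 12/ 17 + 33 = 1983.87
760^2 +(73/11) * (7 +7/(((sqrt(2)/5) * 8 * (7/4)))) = 365 * sqrt(2)/44 +6354111/11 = 577658.19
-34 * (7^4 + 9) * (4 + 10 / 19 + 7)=-17944860 / 19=-944466.32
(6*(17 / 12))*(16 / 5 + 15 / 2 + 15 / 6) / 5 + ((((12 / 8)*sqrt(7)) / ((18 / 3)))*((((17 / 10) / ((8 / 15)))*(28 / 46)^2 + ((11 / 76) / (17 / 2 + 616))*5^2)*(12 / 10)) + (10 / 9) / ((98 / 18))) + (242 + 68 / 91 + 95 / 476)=266.53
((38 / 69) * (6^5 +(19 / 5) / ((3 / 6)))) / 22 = 67222 / 345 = 194.85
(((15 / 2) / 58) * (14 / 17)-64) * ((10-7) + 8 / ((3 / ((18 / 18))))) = -62999 / 174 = -362.06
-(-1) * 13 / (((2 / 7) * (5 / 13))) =1183 / 10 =118.30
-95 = -95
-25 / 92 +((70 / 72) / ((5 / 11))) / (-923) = -104723 / 382122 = -0.27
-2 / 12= -1 / 6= -0.17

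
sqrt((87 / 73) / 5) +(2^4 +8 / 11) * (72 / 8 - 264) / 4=-11730 / 11 +sqrt(31755) / 365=-1065.88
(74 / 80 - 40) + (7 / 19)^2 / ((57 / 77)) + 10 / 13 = -407911303 / 10700040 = -38.12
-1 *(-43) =43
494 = 494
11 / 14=0.79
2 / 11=0.18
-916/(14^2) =-4.67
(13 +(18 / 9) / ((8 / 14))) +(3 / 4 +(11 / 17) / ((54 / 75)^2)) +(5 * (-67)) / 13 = -130159 / 17901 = -7.27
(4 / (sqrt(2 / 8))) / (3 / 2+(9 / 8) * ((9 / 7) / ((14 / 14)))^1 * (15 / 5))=1.37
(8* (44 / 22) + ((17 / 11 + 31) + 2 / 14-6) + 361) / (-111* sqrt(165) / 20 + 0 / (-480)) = -124336* sqrt(165) / 282051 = -5.66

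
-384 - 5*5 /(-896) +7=-337767 /896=-376.97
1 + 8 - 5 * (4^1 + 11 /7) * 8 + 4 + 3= -1448 /7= -206.86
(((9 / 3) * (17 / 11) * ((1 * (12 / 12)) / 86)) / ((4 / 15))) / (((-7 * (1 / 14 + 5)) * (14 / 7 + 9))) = -765 / 1477652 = -0.00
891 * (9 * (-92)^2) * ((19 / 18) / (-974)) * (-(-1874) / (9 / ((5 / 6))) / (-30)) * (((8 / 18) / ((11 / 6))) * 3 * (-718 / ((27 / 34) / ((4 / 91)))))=-14714049039616 / 1196559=-12296969.09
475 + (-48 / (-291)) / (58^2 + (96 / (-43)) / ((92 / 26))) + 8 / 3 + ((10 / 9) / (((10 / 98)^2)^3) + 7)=2234101162547335192 / 2268689653125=984753.98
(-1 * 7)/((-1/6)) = 42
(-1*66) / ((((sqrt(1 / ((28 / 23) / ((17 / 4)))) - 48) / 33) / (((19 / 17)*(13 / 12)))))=179322*sqrt(2737) / 4380169+241008768 / 4380169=57.16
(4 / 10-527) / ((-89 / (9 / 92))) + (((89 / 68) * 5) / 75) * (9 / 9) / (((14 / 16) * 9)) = 15519185 / 26308044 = 0.59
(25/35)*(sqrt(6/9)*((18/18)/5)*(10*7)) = 10*sqrt(6)/3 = 8.16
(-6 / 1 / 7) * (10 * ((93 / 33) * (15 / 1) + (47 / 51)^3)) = -1256495360 / 3404709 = -369.05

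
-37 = -37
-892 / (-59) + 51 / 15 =5463 / 295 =18.52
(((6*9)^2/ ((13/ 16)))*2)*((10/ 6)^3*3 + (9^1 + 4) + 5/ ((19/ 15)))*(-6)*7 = -2296159488/ 247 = -9296192.26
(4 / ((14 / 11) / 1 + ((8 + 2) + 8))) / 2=11 / 106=0.10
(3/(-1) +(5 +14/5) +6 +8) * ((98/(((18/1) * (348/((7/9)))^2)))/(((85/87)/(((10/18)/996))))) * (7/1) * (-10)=-789929/38659616496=-0.00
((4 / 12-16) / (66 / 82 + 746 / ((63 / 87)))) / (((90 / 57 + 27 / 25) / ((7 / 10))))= -8970185 / 2242297362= -0.00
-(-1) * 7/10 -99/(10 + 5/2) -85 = -4611/50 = -92.22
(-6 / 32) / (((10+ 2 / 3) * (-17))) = 9 / 8704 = 0.00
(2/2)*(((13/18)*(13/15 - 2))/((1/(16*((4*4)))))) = -28288/135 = -209.54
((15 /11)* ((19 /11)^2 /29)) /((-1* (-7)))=5415 /270193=0.02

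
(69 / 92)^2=9 / 16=0.56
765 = 765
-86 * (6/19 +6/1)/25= -2064/95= -21.73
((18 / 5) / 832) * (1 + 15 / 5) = 9 / 520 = 0.02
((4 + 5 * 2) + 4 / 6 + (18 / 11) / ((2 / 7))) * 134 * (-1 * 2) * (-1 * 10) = 1803640 / 33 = 54655.76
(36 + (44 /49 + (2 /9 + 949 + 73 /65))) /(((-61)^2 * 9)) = 28299328 /959962185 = 0.03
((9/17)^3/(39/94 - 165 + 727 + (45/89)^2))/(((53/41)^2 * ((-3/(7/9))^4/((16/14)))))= 3434469685136/4214907792104429601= 0.00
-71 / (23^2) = -71 / 529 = -0.13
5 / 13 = 0.38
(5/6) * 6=5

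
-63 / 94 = -0.67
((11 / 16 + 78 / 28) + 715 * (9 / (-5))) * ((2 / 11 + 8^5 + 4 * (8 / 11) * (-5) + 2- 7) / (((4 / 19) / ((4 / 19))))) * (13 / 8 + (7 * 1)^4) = -995370679790925 / 9856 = -100991343322.94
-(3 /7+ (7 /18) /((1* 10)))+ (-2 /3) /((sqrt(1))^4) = -1429 /1260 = -1.13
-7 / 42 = -1 / 6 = -0.17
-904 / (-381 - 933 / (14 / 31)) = 0.37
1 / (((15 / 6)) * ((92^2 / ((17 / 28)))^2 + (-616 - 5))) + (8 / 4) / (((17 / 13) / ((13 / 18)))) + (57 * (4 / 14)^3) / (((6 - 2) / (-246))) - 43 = -1822376011436199088 / 14737422678185025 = -123.66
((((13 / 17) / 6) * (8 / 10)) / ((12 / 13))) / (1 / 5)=169 / 306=0.55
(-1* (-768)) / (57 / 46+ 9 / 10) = 359.02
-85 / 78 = -1.09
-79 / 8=-9.88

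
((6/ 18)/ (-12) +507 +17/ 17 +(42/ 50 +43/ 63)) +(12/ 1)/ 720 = 178329/ 350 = 509.51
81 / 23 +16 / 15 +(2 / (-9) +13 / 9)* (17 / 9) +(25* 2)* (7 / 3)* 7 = 7671496 / 9315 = 823.56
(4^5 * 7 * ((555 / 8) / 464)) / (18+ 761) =31080 / 22591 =1.38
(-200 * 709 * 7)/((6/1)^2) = -248150/9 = -27572.22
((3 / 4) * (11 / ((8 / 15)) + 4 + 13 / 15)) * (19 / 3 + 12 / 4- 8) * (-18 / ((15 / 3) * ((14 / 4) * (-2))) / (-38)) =-69 / 200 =-0.34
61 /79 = 0.77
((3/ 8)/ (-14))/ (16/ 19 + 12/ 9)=-171/ 13888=-0.01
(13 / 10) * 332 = 2158 / 5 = 431.60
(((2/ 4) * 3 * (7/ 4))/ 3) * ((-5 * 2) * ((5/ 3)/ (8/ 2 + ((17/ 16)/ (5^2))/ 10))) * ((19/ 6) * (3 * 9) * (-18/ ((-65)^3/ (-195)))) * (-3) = -567000/ 47489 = -11.94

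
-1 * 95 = -95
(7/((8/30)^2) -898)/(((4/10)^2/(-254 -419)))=215242225/64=3363159.77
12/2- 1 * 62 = -56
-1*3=-3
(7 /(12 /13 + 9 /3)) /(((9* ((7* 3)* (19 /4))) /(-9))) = -52 /2907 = -0.02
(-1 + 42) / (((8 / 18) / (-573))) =-211437 / 4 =-52859.25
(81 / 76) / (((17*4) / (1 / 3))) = 0.01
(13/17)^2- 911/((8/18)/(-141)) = 334101727/1156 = 289015.33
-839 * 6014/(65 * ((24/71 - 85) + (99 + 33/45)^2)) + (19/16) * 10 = 65600858575/16384852744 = 4.00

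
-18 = -18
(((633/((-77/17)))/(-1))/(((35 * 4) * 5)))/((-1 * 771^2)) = -3587/10680123300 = -0.00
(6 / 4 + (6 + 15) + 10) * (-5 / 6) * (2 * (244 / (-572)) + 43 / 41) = -5.30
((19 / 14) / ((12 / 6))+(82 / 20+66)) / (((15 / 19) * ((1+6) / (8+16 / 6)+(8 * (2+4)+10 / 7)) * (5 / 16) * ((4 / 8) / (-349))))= -5606961408 / 1402375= -3998.19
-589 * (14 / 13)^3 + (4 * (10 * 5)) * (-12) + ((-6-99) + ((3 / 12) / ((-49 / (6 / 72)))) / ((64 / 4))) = -267928590229 / 82677504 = -3240.65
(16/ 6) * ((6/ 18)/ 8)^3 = 1/ 5184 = 0.00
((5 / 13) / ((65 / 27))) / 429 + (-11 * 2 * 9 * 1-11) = -5050894 / 24167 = -209.00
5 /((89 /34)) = 170 /89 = 1.91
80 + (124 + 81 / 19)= 3957 / 19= 208.26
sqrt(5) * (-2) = -2 * sqrt(5) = -4.47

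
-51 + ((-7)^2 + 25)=23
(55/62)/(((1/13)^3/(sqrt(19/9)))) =120835*sqrt(19)/186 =2831.76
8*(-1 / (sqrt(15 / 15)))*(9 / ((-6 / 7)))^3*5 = 46305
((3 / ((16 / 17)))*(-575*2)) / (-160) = 5865 / 256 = 22.91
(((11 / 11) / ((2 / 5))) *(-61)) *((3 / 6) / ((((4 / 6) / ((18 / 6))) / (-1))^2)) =-24705 / 16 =-1544.06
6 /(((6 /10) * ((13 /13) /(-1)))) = -10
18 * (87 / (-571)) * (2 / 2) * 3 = -4698 / 571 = -8.23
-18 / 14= -9 / 7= -1.29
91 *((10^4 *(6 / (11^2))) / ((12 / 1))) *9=4095000 / 121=33842.98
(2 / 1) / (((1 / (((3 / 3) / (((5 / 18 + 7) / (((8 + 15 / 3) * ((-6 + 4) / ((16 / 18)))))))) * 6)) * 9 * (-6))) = 117 / 131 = 0.89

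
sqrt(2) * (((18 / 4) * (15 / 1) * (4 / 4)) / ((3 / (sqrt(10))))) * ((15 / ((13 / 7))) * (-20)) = -16254.49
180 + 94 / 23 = 4234 / 23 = 184.09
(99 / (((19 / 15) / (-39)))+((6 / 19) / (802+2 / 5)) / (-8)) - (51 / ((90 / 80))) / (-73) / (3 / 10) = -610214216975 / 200327184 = -3046.09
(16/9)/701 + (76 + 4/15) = 2405912/31545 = 76.27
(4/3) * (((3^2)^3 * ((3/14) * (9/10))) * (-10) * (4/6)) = -8748/7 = -1249.71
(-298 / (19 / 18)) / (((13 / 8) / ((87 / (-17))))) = 3733344 / 4199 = 889.10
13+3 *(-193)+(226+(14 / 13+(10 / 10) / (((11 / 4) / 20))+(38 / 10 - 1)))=-328.85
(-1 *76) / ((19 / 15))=-60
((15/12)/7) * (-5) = -25/28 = -0.89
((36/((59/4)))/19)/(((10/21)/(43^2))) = 2795688/5605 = 498.78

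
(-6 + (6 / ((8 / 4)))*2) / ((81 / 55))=0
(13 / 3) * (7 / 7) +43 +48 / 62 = 4474 / 93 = 48.11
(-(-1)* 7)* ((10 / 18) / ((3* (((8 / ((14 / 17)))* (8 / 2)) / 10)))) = 1225 / 3672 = 0.33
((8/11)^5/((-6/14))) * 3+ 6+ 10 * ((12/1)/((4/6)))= 29726110/161051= 184.58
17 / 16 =1.06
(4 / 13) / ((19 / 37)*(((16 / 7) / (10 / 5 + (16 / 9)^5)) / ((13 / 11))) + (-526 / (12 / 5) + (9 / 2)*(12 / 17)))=-61642387464 / 43260921451393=-0.00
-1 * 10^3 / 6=-500 / 3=-166.67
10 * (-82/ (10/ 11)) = -902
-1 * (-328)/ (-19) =-328/ 19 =-17.26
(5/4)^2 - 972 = -15527/16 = -970.44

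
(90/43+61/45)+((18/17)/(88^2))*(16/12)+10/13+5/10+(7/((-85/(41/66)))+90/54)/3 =2175929497/413950680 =5.26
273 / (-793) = -21 / 61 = -0.34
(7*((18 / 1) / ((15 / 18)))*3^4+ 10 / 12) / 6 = 367441 / 180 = 2041.34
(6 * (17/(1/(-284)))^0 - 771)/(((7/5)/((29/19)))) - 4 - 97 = -124358/133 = -935.02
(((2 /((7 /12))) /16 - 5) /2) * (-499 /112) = 33433 /3136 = 10.66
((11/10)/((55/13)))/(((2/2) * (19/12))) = 78/475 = 0.16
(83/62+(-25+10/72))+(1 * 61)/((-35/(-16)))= 170431/39060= 4.36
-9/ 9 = -1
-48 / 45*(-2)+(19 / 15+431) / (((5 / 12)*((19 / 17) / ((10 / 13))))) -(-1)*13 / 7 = 18621797 / 25935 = 718.02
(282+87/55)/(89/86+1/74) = 8271609/30580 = 270.49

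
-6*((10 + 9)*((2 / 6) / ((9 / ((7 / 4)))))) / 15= -133 / 270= -0.49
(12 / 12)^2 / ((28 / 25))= 25 / 28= 0.89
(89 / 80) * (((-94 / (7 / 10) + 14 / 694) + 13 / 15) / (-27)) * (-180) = -108143633 / 109305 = -989.37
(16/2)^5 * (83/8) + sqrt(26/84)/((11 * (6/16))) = 4 * sqrt(546)/693 + 339968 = 339968.13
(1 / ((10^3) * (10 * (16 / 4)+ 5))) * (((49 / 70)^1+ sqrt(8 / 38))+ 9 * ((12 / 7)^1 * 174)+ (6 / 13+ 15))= sqrt(19) / 427500+ 2457667 / 40950000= 0.06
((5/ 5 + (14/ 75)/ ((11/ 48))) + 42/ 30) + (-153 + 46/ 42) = -858686/ 5775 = -148.69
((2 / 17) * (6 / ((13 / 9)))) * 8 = 864 / 221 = 3.91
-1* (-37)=37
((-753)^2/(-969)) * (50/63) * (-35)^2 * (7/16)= -1929405625/7752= -248891.33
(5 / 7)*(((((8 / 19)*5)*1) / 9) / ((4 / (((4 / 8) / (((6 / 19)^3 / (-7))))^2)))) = 433317325 / 839808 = 515.97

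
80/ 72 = 10/ 9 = 1.11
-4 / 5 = -0.80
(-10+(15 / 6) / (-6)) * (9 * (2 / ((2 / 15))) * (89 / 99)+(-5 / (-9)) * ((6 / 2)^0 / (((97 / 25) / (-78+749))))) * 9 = -65252500 / 3201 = -20385.04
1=1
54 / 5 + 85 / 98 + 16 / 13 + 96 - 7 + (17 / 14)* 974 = 8182981 / 6370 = 1284.61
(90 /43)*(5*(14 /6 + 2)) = 1950 /43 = 45.35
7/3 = 2.33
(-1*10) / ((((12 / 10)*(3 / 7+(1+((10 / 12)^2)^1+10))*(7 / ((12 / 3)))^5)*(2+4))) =-10240 / 1467011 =-0.01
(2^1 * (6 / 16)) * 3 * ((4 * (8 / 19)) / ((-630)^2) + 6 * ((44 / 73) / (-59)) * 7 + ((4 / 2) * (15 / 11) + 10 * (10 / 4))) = 2438239733441 / 39697188300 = 61.42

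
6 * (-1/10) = -3/5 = -0.60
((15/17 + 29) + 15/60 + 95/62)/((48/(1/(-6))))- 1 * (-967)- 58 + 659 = 951872323/607104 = 1567.89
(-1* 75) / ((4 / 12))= -225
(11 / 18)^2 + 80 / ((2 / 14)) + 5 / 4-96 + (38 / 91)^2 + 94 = 750981107 / 1341522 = 559.80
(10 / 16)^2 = 25 / 64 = 0.39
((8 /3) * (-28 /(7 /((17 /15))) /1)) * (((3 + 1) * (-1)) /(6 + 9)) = 2176 /675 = 3.22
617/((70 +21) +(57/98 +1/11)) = 665126/98823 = 6.73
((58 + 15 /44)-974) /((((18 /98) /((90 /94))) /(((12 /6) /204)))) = -9870805 /210936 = -46.80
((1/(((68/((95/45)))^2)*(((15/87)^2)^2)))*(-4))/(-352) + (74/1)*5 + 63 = 8920020688441/20599920000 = 433.01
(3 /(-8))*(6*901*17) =-137853 /4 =-34463.25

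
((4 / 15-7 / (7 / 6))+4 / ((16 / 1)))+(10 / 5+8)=271 / 60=4.52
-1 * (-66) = 66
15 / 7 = 2.14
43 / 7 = 6.14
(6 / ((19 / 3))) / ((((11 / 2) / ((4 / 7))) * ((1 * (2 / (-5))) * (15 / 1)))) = -24 / 1463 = -0.02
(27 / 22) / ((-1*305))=-27 / 6710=-0.00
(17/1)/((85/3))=3/5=0.60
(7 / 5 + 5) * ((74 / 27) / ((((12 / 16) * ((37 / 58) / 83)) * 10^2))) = 308096 / 10125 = 30.43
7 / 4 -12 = -41 / 4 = -10.25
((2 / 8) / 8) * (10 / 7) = 5 / 112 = 0.04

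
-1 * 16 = -16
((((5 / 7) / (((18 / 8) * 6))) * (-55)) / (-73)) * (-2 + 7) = 0.20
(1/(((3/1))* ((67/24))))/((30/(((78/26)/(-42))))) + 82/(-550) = -57797/386925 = -0.15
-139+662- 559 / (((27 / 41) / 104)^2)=-10163186797 / 729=-13941271.33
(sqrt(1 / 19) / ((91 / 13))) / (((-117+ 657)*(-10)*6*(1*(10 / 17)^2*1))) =-289*sqrt(19) / 430920000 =-0.00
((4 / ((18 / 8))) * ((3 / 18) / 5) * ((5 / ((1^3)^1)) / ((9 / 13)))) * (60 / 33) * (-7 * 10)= -145600 / 2673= -54.47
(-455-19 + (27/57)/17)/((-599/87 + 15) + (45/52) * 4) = -40.94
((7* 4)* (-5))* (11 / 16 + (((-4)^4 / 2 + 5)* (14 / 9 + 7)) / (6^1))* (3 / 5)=-575575 / 36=-15988.19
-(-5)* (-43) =-215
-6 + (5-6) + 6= -1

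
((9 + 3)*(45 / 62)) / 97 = 270 / 3007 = 0.09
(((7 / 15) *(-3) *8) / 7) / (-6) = 4 / 15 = 0.27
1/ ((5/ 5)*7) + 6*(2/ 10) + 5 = 222/ 35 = 6.34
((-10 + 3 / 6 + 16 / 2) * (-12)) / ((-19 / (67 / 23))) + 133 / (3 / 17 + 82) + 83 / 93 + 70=3960158552 / 56775477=69.75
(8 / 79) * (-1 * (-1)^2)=-8 / 79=-0.10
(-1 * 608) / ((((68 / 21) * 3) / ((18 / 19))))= -1008 / 17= -59.29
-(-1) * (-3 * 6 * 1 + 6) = -12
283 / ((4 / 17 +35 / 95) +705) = 91409 / 227910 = 0.40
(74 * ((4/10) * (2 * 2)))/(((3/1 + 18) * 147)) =592/15435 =0.04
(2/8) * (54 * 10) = 135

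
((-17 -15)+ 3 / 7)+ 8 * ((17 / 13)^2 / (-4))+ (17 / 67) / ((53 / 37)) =-146249538 / 4200833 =-34.81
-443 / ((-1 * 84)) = 443 / 84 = 5.27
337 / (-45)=-337 / 45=-7.49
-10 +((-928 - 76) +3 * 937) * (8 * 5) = 72270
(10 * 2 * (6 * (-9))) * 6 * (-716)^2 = -3322010880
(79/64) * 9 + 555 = 566.11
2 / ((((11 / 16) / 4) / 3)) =384 / 11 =34.91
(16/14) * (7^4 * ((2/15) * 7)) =38416/15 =2561.07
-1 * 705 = -705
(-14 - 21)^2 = 1225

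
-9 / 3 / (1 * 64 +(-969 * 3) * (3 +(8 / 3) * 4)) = 3 / 39665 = 0.00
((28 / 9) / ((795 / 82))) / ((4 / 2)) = 1148 / 7155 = 0.16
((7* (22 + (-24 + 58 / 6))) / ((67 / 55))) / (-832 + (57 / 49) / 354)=-10239922 / 193386321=-0.05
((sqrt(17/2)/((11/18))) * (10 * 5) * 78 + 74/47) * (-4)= -140400 * sqrt(34)/11 - 296/47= -74430.45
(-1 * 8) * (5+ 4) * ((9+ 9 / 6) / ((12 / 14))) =-882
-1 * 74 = -74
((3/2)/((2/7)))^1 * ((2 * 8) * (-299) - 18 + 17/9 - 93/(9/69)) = -173663/6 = -28943.83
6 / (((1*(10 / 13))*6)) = 13 / 10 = 1.30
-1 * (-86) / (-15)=-86 / 15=-5.73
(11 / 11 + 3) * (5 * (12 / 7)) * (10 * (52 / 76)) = 31200 / 133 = 234.59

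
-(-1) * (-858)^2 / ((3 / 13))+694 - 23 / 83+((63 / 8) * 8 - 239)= 264816623 / 83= 3190561.72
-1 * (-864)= 864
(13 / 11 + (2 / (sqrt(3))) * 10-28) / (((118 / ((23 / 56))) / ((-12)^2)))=-1035 / 77 + 1380 * sqrt(3) / 413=-7.65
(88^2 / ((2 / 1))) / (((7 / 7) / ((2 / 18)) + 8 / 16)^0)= 3872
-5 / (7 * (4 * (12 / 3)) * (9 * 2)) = -5 / 2016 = -0.00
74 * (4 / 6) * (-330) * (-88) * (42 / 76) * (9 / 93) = 45128160 / 589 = 76618.27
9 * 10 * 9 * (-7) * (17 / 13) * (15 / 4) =-722925 / 26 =-27804.81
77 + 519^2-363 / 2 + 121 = 538755 / 2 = 269377.50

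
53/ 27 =1.96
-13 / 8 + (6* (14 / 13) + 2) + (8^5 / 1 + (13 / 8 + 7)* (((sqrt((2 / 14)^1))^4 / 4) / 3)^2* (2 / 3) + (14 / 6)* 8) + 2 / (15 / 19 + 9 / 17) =41862411267829 / 1276486848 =32795.02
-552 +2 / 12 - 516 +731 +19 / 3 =-661 / 2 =-330.50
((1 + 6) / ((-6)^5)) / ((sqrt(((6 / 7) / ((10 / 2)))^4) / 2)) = -8575 / 139968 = -0.06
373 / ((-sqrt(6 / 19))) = -663.76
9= 9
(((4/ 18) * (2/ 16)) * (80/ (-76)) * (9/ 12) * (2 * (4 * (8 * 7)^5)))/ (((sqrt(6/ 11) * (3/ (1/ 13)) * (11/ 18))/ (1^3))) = -5507317760 * sqrt(66)/ 8151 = -5489100.85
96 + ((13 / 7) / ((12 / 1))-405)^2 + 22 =1157308657 / 7056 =164017.67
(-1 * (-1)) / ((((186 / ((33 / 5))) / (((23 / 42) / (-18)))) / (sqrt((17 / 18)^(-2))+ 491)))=-60467 / 113832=-0.53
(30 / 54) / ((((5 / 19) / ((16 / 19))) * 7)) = 16 / 63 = 0.25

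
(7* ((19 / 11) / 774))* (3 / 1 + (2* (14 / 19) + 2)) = 287 / 2838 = 0.10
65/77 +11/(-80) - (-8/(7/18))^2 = -18217209/43120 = -422.48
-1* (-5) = 5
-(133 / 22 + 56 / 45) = -7217 / 990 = -7.29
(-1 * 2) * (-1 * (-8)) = -16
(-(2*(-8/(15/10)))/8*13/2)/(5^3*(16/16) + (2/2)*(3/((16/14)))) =208/3063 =0.07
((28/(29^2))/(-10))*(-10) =28/841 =0.03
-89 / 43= -2.07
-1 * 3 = -3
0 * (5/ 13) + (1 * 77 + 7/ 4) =315/ 4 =78.75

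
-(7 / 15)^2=-49 / 225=-0.22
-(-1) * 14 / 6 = 7 / 3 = 2.33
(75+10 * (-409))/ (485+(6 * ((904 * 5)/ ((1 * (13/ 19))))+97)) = -52195/ 522846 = -0.10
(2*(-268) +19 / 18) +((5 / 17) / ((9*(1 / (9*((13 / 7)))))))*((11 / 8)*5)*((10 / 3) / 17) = -38905309 / 72828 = -534.21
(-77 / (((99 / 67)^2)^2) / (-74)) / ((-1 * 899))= -141057847 / 580951001466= -0.00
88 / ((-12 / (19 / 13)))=-418 / 39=-10.72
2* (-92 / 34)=-92 / 17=-5.41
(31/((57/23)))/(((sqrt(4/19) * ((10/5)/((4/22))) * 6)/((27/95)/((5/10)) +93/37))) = 2574643 * sqrt(19)/8815620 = 1.27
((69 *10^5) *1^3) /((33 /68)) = 156400000 /11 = 14218181.82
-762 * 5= -3810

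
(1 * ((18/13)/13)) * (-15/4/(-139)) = 135/46982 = 0.00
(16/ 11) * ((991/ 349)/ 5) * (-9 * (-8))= 1141632/ 19195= 59.48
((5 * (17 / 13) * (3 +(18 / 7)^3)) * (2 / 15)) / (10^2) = 38879 / 222950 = 0.17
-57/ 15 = -19/ 5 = -3.80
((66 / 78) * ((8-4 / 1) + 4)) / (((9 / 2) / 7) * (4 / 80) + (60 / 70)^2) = 172480 / 19539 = 8.83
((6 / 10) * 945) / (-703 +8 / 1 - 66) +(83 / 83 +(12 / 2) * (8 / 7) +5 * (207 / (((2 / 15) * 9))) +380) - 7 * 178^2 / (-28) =9170.61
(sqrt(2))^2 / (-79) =-2 / 79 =-0.03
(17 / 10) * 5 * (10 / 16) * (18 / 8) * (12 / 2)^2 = 6885 / 16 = 430.31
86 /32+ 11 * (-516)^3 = -24180304853 /16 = -1511269053.31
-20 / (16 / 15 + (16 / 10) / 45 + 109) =-4500 / 24773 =-0.18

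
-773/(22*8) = -773/176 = -4.39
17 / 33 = 0.52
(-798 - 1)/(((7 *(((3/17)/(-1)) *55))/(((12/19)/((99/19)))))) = 54332/38115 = 1.43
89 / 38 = 2.34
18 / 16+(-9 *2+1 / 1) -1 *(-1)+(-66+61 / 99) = -63565 / 792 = -80.26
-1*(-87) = 87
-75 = -75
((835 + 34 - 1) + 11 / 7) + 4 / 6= 18275 / 21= 870.24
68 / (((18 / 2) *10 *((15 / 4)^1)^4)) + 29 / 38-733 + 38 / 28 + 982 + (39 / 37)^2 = 104625669160708 / 414794165625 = 252.24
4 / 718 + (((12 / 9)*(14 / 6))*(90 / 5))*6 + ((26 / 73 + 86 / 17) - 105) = 105329851 / 445519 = 236.42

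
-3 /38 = -0.08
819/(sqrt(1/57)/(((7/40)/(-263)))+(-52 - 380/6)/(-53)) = -127060536330 *sqrt(57)/233127001301 - 20973784923/466254002602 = -4.16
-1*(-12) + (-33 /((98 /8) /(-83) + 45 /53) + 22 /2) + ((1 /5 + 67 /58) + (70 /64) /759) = -22.69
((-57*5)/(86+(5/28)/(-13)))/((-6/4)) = 69160/31299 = 2.21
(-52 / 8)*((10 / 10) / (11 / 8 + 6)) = -52 / 59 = -0.88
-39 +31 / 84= -3245 / 84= -38.63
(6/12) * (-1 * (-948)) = 474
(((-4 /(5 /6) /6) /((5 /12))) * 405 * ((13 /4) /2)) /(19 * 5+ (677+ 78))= -3159 /2125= -1.49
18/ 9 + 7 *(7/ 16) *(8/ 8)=81/ 16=5.06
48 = 48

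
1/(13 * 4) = 1/52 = 0.02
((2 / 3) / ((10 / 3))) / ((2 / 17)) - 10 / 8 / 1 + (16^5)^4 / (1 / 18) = 435213295061266502894223369 / 20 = 21760664753063325144711170.00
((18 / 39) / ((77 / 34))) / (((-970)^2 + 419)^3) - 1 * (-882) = 882.00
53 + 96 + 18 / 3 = 155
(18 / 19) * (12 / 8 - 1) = 9 / 19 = 0.47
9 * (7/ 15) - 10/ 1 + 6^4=6451/ 5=1290.20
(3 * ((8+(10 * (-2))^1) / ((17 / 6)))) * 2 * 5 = -2160 / 17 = -127.06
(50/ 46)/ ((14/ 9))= 225/ 322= 0.70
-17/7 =-2.43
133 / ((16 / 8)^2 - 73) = -133 / 69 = -1.93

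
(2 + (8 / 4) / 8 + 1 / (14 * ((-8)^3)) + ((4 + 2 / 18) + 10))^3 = 1175841518215667239 / 268485921865728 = 4379.53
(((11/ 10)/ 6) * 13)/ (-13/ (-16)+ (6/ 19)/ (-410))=445588/ 151761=2.94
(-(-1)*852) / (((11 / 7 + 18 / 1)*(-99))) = -1988 / 4521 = -0.44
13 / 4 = 3.25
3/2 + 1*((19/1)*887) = 33709/2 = 16854.50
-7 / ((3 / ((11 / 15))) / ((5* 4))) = -308 / 9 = -34.22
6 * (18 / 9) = 12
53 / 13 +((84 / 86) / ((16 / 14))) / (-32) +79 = 5942409 / 71552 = 83.05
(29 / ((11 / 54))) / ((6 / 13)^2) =14703 / 22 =668.32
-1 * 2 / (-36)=1 / 18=0.06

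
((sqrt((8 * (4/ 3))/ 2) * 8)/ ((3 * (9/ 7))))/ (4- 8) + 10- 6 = 4- 56 * sqrt(3)/ 81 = 2.80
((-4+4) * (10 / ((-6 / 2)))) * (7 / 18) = 0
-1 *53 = -53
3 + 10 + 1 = 14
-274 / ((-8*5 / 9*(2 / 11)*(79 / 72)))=122067 / 395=309.03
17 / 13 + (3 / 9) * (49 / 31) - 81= -95711 / 1209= -79.17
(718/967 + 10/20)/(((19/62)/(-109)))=-8119737/18373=-441.94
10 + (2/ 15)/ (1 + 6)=1052/ 105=10.02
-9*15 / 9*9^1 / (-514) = 135 / 514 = 0.26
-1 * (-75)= 75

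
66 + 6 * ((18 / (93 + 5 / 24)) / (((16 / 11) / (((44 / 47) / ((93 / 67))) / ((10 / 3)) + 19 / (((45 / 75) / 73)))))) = 31087954788 / 16296545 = 1907.64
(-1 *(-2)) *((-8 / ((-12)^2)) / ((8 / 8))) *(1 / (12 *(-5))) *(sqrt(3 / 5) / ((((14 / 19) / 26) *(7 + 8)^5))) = 247 *sqrt(15) / 14352187500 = 0.00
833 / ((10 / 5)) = 833 / 2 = 416.50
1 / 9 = 0.11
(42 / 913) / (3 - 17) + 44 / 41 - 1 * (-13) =526678 / 37433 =14.07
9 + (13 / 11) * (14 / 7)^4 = 307 / 11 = 27.91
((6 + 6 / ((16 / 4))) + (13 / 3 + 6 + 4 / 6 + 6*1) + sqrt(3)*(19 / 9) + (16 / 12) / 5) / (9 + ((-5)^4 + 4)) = 19*sqrt(3) / 5742 + 743 / 19140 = 0.04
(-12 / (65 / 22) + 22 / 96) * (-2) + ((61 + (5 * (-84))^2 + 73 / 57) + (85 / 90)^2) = 141226081771 / 800280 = 176470.84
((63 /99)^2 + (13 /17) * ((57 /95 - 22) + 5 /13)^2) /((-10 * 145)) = -226051401 /969361250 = -0.23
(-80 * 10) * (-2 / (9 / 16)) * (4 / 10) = 10240 / 9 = 1137.78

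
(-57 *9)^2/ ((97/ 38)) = 10000422/ 97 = 103097.13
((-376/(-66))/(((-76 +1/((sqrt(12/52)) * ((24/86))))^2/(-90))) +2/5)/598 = 2073179227019/4017056150094845- 19109799936 * sqrt(39)/4017056150094845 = 0.00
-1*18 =-18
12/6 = 2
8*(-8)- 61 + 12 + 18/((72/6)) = -223/2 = -111.50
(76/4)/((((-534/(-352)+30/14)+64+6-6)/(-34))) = -795872/83357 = -9.55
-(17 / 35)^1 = -17 / 35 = -0.49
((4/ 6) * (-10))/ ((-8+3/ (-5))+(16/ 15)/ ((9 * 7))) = 6300/ 8111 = 0.78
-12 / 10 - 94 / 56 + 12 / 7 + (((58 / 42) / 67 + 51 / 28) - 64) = -445472 / 7035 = -63.32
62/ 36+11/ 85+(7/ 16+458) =5633939/ 12240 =460.29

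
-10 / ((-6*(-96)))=-5 / 288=-0.02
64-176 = -112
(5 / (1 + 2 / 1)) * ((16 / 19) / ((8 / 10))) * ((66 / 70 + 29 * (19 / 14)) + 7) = 4730 / 57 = 82.98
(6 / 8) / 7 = 3 / 28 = 0.11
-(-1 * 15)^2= -225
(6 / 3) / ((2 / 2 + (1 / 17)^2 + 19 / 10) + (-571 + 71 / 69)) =-398820 / 113078941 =-0.00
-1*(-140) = 140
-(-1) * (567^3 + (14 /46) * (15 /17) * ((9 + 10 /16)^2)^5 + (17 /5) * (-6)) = 4229151998698210132917 /2099165265920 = 2014682725.25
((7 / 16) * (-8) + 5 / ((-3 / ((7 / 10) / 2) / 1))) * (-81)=1323 / 4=330.75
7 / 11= 0.64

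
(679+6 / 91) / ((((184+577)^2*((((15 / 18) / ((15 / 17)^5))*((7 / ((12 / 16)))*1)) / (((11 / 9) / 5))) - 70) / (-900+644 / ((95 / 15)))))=-4893399286875 / 310996923636763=-0.02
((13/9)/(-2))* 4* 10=-260/9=-28.89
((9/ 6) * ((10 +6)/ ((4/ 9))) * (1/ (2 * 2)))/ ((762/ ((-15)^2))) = 2025/ 508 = 3.99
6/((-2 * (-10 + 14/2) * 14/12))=6/7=0.86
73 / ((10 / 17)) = 1241 / 10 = 124.10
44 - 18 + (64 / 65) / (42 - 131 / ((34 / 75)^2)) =1163191886 / 44740995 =26.00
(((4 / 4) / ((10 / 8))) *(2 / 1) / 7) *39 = 312 / 35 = 8.91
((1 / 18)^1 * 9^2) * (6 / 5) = 27 / 5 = 5.40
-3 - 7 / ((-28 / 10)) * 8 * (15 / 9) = 30.33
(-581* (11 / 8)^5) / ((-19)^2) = -93570631 / 11829248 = -7.91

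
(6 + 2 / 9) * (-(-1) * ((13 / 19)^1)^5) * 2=41584816 / 22284891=1.87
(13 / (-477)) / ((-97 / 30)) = 130 / 15423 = 0.01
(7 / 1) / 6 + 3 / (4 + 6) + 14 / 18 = 101 / 45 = 2.24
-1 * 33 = -33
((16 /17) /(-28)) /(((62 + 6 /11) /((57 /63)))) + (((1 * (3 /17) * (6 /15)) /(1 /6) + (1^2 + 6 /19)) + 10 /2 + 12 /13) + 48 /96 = 4332648323 /530837580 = 8.16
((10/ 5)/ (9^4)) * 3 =2/ 2187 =0.00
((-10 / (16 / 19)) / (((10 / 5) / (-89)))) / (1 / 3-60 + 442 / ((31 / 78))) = 786315 / 1566064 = 0.50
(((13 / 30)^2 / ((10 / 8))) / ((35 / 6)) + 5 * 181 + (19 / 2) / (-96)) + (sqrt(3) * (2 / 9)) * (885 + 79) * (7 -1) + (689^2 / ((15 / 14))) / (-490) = 194969 / 280000 + 3856 * sqrt(3) / 3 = 2226.96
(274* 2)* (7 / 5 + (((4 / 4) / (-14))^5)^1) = 515772531 / 672280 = 767.20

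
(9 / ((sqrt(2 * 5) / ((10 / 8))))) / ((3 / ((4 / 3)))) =sqrt(10) / 2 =1.58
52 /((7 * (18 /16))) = 416 /63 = 6.60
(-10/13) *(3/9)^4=-10/1053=-0.01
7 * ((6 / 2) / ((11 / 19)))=399 / 11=36.27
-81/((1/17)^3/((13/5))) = -5173389/5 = -1034677.80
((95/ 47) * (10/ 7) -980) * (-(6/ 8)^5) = 39058605/ 168448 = 231.87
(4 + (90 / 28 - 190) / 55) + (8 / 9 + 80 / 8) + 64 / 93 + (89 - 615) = -22076749 / 42966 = -513.82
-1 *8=-8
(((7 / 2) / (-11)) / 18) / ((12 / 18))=-7 / 264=-0.03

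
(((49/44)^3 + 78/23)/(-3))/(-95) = 9350279/558381120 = 0.02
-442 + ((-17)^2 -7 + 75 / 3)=-135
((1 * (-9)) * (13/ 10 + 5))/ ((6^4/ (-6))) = 21/ 80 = 0.26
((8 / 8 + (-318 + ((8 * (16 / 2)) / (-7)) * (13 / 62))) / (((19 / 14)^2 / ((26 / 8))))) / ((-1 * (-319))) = -6297655 / 3569929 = -1.76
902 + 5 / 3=2711 / 3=903.67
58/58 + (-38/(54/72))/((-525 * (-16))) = 3131/3150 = 0.99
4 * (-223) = -892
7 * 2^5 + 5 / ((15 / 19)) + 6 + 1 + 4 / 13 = 9268 / 39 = 237.64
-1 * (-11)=11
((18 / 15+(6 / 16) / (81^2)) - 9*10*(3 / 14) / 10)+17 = 9964007 / 612360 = 16.27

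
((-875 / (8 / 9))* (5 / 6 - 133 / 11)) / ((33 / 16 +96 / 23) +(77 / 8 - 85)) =-14952875 / 93291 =-160.28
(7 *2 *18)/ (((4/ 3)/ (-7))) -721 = -2044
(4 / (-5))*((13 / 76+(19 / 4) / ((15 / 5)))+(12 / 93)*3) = -15136 / 8835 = -1.71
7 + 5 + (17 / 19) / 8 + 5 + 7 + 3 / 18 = 11071 / 456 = 24.28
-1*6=-6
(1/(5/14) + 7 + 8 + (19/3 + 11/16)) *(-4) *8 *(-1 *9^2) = 321678/5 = 64335.60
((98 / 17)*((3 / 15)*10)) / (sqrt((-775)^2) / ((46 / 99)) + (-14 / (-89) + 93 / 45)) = 12036360 / 1743595633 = 0.01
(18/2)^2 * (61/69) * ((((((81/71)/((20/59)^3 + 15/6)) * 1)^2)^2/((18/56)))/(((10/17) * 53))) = 0.29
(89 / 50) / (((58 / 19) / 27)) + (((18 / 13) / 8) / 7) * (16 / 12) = 4163487 / 263900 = 15.78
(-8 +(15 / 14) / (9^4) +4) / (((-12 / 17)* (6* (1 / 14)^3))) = 102015011 / 39366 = 2591.45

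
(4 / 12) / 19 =1 / 57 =0.02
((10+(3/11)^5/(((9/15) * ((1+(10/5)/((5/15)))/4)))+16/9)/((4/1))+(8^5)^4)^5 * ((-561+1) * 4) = -70092016373378391990938437163410837041987816916716540146568329072186423745961897229788074642615122688478914783666004132082337070/15361083015539871166738130813608899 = -4562960586989248891515117000000000000000000000000000000000000000000000000000000000000000000000.00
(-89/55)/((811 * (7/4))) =-356/312235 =-0.00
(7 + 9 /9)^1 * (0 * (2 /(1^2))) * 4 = 0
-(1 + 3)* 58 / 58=-4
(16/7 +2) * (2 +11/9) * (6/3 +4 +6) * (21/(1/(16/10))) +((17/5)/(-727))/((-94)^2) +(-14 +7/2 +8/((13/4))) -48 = 2301492972509/417545180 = 5511.96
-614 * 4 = -2456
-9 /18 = -1 /2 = -0.50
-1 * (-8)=8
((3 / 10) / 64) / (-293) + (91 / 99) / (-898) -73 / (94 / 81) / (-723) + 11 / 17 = 1176551617559993 / 1605066209239680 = 0.73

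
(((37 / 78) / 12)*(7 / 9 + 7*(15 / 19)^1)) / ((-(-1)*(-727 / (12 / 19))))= -19943 / 92118897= -0.00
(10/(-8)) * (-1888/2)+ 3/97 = 114463/97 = 1180.03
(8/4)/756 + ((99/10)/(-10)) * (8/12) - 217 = -1028431/4725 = -217.66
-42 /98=-3 /7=-0.43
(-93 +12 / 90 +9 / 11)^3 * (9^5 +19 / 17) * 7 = -24618948169173655808 / 76366125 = -322380481780.03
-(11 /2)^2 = -121 /4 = -30.25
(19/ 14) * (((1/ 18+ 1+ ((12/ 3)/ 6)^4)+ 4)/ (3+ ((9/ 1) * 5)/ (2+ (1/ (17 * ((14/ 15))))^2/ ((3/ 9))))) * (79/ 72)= 7661618527/ 24845649696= 0.31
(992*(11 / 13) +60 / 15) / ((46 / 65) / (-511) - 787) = -28013020 / 26140251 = -1.07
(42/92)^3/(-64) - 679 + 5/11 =-678.55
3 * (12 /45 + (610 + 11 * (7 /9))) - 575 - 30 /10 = 19177 /15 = 1278.47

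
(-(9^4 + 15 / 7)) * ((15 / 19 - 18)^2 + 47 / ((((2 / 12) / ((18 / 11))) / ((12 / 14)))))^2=-893987104370274018 / 284669077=-3140443330.87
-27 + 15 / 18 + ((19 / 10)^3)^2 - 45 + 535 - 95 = 1247637643 / 3000000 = 415.88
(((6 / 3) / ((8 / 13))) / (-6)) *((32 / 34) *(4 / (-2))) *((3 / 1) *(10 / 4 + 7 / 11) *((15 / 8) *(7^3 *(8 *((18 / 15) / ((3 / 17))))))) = 3692052 / 11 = 335641.09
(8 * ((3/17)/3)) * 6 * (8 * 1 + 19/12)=460/17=27.06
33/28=1.18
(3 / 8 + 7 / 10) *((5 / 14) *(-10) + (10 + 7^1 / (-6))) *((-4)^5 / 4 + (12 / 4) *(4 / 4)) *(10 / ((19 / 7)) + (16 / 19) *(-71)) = 1281470047 / 15960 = 80292.61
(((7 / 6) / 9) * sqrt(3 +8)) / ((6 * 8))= 7 * sqrt(11) / 2592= 0.01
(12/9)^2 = 16/9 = 1.78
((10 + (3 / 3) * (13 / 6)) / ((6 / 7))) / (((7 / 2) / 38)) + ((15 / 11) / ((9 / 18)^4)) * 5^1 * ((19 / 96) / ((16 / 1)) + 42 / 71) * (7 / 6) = 230.97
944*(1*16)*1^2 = 15104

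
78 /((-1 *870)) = -0.09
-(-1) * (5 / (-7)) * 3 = -15 / 7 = -2.14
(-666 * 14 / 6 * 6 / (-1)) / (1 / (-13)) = -121212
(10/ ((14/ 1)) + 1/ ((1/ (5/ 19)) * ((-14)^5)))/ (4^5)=7299035/ 10463903744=0.00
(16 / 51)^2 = 256 / 2601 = 0.10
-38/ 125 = -0.30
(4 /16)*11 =2.75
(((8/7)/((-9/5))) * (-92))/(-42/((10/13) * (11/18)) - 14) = -0.57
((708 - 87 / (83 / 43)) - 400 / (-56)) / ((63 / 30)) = 3893110 / 12201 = 319.08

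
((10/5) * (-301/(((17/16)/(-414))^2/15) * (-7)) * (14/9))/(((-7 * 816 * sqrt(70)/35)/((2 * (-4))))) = 51360906240 * sqrt(70)/4913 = 87465127.57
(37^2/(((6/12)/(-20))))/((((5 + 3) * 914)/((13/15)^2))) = -231361/41130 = -5.63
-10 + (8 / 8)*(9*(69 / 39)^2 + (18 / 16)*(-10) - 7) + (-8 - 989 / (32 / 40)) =-420583 / 338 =-1244.33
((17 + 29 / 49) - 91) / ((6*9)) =-1199 / 882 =-1.36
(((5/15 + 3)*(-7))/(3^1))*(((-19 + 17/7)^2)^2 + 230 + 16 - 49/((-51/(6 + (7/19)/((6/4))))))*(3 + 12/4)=-10562235058360/2991303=-3530981.33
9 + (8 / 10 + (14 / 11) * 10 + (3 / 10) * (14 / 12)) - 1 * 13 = 2173 / 220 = 9.88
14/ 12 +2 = 19/ 6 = 3.17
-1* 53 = -53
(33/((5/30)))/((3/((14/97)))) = 9.53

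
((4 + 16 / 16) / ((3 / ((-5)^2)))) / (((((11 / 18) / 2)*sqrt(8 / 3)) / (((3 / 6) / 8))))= 375*sqrt(6) / 176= 5.22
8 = 8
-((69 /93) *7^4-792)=-30671 /31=-989.39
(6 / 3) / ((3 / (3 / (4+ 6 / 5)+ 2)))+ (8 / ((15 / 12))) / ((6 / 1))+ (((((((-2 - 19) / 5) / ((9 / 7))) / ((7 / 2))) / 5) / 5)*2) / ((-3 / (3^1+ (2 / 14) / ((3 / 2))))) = 25111 / 8775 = 2.86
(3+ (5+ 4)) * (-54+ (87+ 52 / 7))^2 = 961068 / 49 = 19613.63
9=9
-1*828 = -828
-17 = -17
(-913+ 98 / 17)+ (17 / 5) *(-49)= -91276 / 85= -1073.84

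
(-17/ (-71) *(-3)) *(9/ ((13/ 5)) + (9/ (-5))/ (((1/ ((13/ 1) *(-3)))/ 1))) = -244188/ 4615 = -52.91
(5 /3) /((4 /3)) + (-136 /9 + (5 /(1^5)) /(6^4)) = -17959 /1296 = -13.86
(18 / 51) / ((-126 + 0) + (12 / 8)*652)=1 / 2414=0.00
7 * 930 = 6510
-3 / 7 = -0.43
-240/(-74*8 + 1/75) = 18000/44399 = 0.41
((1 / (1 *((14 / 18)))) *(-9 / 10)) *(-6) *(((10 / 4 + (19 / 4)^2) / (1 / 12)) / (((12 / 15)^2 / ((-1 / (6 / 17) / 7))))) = -8282655 / 6272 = -1320.58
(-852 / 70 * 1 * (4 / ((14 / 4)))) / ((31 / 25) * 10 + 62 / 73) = -20732 / 19747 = -1.05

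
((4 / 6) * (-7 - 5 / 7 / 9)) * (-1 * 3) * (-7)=-892 / 9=-99.11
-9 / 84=-3 / 28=-0.11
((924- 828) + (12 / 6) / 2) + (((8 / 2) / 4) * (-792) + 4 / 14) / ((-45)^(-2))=-11221871 / 7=-1603124.43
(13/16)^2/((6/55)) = 9295/1536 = 6.05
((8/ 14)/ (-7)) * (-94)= 376/ 49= 7.67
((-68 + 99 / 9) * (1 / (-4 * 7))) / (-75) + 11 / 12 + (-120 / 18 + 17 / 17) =-836 / 175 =-4.78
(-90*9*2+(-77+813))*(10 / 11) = -8840 / 11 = -803.64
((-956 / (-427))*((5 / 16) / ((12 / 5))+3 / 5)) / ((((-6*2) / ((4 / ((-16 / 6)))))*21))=167539 / 17216640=0.01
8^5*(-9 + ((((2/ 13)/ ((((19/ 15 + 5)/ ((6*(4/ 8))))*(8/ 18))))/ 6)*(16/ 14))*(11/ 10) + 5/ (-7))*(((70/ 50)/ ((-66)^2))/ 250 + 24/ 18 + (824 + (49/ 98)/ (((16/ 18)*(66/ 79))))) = -108952806410532352/ 415861875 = -261992774.43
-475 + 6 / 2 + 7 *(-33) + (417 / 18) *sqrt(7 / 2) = -703 + 139 *sqrt(14) / 12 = -659.66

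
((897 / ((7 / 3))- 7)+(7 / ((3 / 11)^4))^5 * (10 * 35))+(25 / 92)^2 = 234469113969278675258956718381063 / 206585002190448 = 1134976457550992394.27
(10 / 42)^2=25 / 441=0.06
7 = 7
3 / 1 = 3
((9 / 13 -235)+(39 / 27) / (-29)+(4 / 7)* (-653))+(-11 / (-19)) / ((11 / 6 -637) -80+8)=-1163203380763 / 1914734367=-607.50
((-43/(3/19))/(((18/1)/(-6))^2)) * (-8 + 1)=5719/27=211.81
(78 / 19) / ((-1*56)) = -39 / 532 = -0.07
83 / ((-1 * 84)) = -0.99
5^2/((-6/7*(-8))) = 175/48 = 3.65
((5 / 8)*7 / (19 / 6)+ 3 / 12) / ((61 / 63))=1953 / 1159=1.69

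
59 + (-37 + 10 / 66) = 731 / 33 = 22.15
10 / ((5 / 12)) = 24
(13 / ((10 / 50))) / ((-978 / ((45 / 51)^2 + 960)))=-6016075 / 94214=-63.86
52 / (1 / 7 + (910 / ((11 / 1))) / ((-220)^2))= 19379360 / 53877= 359.70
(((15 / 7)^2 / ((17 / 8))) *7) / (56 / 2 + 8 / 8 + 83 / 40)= 72000 / 147917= 0.49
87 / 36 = 29 / 12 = 2.42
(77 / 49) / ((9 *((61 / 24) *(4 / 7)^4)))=0.64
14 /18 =7 /9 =0.78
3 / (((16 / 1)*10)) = 3 / 160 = 0.02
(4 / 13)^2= 16 / 169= 0.09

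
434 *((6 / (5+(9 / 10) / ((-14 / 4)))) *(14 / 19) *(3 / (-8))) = -478485 / 3154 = -151.71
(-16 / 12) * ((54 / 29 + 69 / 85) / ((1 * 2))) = -4394 / 2465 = -1.78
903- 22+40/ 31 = 27351/ 31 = 882.29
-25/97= -0.26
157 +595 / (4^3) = 10643 / 64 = 166.30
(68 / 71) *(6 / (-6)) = -68 / 71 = -0.96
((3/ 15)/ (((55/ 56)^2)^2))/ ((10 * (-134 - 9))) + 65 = 2126371567127/ 32713484375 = 65.00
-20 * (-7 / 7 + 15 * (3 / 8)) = -185 / 2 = -92.50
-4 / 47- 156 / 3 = -2448 / 47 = -52.09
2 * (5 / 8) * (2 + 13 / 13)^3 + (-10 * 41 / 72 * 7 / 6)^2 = 3633865 / 46656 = 77.89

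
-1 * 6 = -6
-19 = -19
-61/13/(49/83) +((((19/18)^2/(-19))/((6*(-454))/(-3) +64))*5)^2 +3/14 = -7.73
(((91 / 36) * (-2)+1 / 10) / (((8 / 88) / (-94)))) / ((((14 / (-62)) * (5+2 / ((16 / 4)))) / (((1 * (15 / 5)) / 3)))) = -1299644 / 315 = -4125.85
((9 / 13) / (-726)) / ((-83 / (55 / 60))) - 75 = -7121399 / 94952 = -75.00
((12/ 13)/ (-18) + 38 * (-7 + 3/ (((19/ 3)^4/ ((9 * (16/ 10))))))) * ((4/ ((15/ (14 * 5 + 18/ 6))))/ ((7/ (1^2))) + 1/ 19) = -2003876751496/ 2668322475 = -750.99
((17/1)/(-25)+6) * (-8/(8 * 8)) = -0.66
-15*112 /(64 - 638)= 120 /41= 2.93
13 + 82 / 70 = 496 / 35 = 14.17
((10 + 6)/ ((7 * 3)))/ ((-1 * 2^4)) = -1/ 21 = -0.05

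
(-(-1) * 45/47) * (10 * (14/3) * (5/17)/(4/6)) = 19.71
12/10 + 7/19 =149/95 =1.57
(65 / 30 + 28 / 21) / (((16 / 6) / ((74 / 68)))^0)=7 / 2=3.50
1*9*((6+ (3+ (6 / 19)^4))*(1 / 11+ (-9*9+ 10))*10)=-82427787000 / 1433531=-57499.83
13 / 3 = 4.33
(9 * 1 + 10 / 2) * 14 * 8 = 1568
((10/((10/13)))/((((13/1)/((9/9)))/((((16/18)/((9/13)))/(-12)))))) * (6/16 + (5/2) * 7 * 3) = -611/108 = -5.66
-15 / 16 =-0.94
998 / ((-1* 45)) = -998 / 45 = -22.18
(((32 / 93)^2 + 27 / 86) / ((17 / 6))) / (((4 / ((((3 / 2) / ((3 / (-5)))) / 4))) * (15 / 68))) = -321587 / 2975256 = -0.11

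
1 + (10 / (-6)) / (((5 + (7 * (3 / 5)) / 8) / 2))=263 / 663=0.40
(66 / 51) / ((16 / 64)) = 88 / 17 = 5.18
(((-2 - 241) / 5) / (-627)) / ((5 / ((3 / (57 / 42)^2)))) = 47628 / 1886225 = 0.03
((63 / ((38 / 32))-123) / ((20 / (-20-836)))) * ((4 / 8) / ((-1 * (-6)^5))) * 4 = 47401 / 61560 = 0.77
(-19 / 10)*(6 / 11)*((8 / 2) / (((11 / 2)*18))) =-76 / 1815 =-0.04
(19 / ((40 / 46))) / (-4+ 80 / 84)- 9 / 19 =-185883 / 24320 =-7.64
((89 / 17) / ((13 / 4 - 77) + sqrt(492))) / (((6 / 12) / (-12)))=68352 * sqrt(123) / 1345601 + 2520480 / 1345601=2.44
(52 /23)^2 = 5.11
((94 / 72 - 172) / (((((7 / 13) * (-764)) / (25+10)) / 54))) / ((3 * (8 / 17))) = 6790225 / 12224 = 555.48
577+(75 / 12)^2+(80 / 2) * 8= 14977 / 16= 936.06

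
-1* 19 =-19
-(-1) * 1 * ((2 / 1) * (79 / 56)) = 79 / 28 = 2.82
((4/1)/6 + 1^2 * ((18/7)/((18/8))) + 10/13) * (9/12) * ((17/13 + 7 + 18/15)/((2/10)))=108768/1183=91.94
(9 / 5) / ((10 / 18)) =81 / 25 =3.24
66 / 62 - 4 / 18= 235 / 279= 0.84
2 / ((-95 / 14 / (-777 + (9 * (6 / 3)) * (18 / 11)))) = 230244 / 1045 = 220.33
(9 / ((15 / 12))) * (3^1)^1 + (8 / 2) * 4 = 188 / 5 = 37.60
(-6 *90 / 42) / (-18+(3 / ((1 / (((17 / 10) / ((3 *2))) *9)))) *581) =-200 / 68859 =-0.00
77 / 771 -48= -36931 / 771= -47.90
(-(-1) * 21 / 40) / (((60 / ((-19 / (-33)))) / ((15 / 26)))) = 0.00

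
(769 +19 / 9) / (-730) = -694 / 657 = -1.06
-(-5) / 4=5 / 4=1.25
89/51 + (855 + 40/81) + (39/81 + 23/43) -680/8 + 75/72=366775177/473688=774.30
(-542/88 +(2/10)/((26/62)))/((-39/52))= 5417/715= 7.58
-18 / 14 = -1.29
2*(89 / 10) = 89 / 5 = 17.80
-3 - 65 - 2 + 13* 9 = 47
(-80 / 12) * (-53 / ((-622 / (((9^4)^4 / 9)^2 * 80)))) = -1926457782282065411582084000000.00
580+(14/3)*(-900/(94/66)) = -111340/47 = -2368.94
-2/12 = -1/6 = -0.17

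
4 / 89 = 0.04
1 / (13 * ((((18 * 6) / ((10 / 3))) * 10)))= 1 / 4212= 0.00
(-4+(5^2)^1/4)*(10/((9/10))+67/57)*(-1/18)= -2101/1368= -1.54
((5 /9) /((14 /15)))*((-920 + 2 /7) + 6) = -26650 /49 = -543.88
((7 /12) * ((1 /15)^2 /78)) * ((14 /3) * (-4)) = -49 /78975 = -0.00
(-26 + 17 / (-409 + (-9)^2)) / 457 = -8545 / 149896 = -0.06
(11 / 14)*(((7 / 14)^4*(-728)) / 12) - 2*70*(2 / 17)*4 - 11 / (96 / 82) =-10643 / 136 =-78.26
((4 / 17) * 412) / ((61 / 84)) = 138432 / 1037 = 133.49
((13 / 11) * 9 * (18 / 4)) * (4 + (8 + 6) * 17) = 11583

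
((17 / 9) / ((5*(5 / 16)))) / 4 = 68 / 225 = 0.30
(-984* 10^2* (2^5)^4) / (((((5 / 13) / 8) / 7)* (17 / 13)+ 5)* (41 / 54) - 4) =524063009328.16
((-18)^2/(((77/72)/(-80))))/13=-1866240/1001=-1864.38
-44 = -44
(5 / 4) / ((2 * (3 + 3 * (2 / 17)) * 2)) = 85 / 912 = 0.09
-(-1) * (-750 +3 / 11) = -8247 / 11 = -749.73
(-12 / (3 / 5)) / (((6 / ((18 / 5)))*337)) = -12 / 337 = -0.04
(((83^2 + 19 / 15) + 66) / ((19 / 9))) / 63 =104344 / 1995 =52.30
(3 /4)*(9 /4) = 27 /16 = 1.69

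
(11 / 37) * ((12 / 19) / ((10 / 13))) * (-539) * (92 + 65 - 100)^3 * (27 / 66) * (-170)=62696856222 / 37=1694509627.62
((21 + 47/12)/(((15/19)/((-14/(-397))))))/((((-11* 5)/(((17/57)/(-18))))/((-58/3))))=-1031849/159177150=-0.01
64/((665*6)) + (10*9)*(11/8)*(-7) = -6912547/7980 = -866.23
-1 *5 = -5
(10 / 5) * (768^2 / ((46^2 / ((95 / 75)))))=1867776 / 2645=706.15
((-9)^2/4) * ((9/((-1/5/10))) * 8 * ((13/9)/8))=-26325/2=-13162.50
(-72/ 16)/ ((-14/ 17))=153/ 28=5.46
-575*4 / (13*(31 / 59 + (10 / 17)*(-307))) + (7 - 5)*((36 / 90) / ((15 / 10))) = 17795404 / 11739195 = 1.52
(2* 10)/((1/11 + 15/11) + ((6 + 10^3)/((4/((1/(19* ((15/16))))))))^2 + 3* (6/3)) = 8934750/92389393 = 0.10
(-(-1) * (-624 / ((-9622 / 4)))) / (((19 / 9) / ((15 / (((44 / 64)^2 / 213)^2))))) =500942053048320 / 1338319169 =374306.87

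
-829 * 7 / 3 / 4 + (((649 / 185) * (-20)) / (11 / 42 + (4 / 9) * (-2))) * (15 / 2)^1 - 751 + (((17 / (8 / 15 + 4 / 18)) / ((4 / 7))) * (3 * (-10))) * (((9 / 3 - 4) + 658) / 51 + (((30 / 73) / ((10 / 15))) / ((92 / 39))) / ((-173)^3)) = -323729806511524502345 / 20735188109544624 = -15612.58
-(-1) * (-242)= -242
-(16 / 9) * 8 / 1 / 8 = -16 / 9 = -1.78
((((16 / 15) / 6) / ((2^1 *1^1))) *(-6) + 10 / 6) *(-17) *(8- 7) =-289 / 15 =-19.27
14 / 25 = 0.56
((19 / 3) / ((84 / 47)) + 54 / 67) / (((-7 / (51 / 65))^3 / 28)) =-1082417421 / 6311157125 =-0.17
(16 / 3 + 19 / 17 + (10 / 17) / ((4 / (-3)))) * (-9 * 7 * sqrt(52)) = -12873 * sqrt(13) / 17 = -2730.25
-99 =-99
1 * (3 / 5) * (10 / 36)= 1 / 6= 0.17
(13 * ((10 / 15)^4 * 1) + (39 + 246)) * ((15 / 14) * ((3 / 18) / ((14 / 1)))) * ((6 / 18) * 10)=582325 / 47628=12.23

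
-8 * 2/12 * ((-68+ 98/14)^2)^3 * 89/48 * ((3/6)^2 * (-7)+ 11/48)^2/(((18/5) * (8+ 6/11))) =-1343932406977019255/140341248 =-9576175401.95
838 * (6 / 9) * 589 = 987164 / 3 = 329054.67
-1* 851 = -851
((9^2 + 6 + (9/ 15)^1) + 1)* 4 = 1772/ 5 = 354.40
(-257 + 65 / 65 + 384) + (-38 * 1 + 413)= 503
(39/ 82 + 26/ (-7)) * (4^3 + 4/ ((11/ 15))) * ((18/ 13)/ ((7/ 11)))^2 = -14975928/ 14063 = -1064.92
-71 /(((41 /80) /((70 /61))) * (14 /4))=-113600 /2501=-45.42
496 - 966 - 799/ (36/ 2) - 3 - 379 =-16135/ 18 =-896.39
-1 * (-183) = 183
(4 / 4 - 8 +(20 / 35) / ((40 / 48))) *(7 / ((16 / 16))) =-221 / 5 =-44.20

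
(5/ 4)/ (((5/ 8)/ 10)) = 20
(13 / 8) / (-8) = -13 / 64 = -0.20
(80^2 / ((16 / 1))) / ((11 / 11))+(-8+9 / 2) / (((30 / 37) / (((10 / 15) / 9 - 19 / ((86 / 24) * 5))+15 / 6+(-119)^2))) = -42307896797 / 696600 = -60734.85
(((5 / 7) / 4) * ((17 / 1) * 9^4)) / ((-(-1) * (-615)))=-37179 / 1148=-32.39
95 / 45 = 19 / 9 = 2.11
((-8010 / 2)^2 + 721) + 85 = 16040831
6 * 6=36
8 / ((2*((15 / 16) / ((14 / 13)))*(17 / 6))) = 1792 / 1105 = 1.62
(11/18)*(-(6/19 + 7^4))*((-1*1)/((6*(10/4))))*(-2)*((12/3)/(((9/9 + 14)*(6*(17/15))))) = -200750/26163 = -7.67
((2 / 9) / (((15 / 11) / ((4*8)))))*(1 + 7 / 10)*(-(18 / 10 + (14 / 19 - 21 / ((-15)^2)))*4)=-83345152 / 961875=-86.65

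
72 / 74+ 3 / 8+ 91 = 27335 / 296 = 92.35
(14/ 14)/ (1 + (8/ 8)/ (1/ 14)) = 1/ 15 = 0.07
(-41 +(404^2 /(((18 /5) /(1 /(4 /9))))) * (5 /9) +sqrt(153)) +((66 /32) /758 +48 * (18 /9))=56739.59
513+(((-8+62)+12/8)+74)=1285/2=642.50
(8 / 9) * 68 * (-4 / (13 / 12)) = -8704 / 39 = -223.18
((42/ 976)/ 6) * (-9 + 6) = -0.02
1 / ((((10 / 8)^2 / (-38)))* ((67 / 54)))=-32832 / 1675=-19.60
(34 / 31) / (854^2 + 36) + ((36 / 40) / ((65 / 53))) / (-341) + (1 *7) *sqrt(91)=66.77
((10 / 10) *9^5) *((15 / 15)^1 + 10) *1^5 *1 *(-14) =-9093546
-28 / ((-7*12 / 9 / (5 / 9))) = 5 / 3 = 1.67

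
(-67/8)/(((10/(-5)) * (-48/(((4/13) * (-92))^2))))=-35443/507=-69.91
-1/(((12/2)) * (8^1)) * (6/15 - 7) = 11/80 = 0.14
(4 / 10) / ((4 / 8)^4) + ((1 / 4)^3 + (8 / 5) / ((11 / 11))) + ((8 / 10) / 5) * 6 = 14361 / 1600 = 8.98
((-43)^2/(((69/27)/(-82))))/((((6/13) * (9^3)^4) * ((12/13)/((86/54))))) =-550904003/701554968618804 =-0.00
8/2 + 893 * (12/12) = 897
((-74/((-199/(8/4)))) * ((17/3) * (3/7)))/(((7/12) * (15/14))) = 20128/6965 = 2.89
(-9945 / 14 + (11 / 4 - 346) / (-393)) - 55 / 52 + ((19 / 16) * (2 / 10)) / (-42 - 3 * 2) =-32526425539 / 45776640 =-710.55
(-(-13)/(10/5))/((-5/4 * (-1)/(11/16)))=143/40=3.58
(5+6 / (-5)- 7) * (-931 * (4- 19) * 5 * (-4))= 893760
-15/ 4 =-3.75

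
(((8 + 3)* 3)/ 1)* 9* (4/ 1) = 1188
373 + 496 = 869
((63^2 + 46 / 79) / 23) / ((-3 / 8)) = -2508776 / 5451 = -460.24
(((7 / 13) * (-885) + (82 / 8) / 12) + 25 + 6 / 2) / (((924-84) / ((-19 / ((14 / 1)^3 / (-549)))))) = -64754489 / 31962112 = -2.03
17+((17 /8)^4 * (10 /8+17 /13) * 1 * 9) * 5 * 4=500778401 /53248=9404.64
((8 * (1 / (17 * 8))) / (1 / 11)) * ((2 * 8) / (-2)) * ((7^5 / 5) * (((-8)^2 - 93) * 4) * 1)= 171565856 / 85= 2018421.84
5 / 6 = 0.83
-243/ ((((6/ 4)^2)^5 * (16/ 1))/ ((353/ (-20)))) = 5648/ 1215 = 4.65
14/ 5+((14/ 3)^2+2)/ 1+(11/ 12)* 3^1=5279/ 180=29.33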